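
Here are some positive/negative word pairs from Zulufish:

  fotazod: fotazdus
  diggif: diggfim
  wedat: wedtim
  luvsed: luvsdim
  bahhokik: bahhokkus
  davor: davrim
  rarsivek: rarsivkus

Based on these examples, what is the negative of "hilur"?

fotazod and luvsed both end in -d yet inflect differently (fotazdus, luvsdim), so the final letter is not what conditions the rule; the number of vowels is.
"hilur" has 2 vowels. The stems with 2 vowels (wedat → wedtim, luvsed → luvsdim, davor → davrim) delete the last vowel and add -im.
The other pattern: stems with 3 vowels delete the last vowel and add -us.
So hilur → hilrim.

hilrim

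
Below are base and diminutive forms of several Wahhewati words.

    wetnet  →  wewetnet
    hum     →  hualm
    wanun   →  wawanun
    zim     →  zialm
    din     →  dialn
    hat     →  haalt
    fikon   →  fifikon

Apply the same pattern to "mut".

din and fikon both end in -n yet inflect differently (dialn, fifikon), so the final letter is not what conditions the rule; the number of vowels is.
"mut" has 1 vowel. The stems with 1 vowel (hum → hualm, din → dialn, zim → zialm) insert -al- after the first vowel.
So mut → mualt.

mualt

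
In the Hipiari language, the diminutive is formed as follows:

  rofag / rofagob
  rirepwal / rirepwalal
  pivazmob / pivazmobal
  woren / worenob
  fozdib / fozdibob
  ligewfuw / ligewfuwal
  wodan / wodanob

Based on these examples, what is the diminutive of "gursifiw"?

fozdib and pivazmob both end in -b yet inflect differently (fozdibob, pivazmobal), so the final letter is not what conditions the rule; the number of vowels is.
"gursifiw" has 3 vowels. The stems with 3 vowels (pivazmob → pivazmobal, ligewfuw → ligewfuwal, rirepwal → rirepwalal) add -al.
The other pattern: stems with 2 vowels add -ob.
So gursifiw → gursifiwal.

gursifiwal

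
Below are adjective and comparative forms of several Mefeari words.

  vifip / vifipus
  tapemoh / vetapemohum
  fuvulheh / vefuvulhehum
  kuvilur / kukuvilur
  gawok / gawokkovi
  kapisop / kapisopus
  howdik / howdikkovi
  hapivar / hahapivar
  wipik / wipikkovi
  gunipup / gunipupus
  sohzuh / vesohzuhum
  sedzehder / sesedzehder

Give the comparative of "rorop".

gawok and tapemoh both have last vowel 'o' yet inflect differently (gawokkovi, vetapemohum), so the last vowel is not what conditions the rule; the final letter is.
"rorop" ends in -p. The stems ending in -p (vifip → vifipus, gunipup → gunipupus, kapisop → kapisopus) add -us.
So rorop → roropus.

roropus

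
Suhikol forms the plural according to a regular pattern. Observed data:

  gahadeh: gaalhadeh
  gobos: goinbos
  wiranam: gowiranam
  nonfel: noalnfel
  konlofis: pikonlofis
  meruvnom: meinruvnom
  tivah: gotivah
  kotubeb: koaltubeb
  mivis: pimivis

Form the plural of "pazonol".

tivah and gahadeh both end in -h yet inflect differently (gotivah, gaalhadeh), so the final letter is not what conditions the rule; the last vowel is.
"pazonol" has last vowel 'o'. The stems whose last vowel is 'o' (meruvnom → meinruvnom, gobos → goinbos) insert -in- after the first vowel.
So pazonol → painzonol.

painzonol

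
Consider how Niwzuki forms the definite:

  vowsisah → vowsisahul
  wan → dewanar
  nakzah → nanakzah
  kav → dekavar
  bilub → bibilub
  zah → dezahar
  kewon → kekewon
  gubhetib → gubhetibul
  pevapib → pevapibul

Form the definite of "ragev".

"ragev" has 2 vowels. The stems with 2 vowels (kewon → kekewon, bilub → bibilub, nakzah → nanakzah) repeat the first consonant+vowel as a prefix.
So ragev → raragev.

raragev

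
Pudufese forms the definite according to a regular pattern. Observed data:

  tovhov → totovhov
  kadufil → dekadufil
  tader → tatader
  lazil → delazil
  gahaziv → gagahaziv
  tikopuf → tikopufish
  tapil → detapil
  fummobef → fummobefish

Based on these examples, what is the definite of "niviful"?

fummobef and tader both have last vowel 'e' yet inflect differently (fummobefish, tatader), so the last vowel is not what conditions the rule; the final letter is.
"niviful" ends in -l. The stems ending in -l (tapil → detapil, kadufil → dekadufil, lazil → delazil) add the prefix de-.
The other patterns: stems ending in -f add -ish; stems ending in -r or -v repeat the first consonant+vowel as a prefix.
So niviful → deniviful.

deniviful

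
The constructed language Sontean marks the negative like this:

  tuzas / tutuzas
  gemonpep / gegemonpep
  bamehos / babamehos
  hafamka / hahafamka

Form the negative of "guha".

Every pair shown (tuzas → tutuzas, gemonpep → gegemonpep, bamehos → babamehos, …) follows the same rule: repeat the first consonant+vowel as a prefix.
So guha → guguha.

guguha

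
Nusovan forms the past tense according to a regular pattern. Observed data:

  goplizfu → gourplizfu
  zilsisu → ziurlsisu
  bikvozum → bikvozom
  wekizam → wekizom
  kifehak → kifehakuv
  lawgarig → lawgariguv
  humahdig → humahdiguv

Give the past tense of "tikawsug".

goplizfu and bikvozum both have last vowel 'u' yet inflect differently (gourplizfu, bikvozom), so the last vowel is not what conditions the rule; the final letter is.
"tikawsug" ends in -g. The stems ending in -g (lawgarig → lawgariguv, humahdig → humahdiguv) add -uv.
The other patterns: stems ending in -u insert -ur- after the first vowel; stems ending in -m change the last vowel to 'o'.
So tikawsug → tikawsuguv.

tikawsuguv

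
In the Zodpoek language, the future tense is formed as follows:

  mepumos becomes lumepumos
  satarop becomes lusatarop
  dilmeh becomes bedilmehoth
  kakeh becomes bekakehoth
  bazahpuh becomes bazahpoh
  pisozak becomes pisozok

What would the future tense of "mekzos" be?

dilmeh and bazahpuh both end in -h yet inflect differently (bedilmehoth, bazahpoh), so the final letter is not what conditions the rule; the last vowel is.
"mekzos" has last vowel 'o'. The stems whose last vowel is 'o' (mepumos → lumepumos, satarop → lusatarop) add the prefix lu-.
The other patterns: stems whose last vowel is 'e' add be- … -oth around the stem; stems whose last vowel is 'a' or 'u' change the last vowel to 'o'.
So mekzos → lumekzos.

lumekzos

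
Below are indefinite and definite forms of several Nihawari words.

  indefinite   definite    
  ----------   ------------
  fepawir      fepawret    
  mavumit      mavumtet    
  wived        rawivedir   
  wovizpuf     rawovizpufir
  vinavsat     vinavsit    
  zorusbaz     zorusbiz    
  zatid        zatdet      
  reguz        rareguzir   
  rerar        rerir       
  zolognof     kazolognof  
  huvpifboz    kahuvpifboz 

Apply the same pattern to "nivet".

fepawir and rerar both end in -r yet inflect differently (fepawret, rerir), so the final letter is not what conditions the rule; the last vowel is.
"nivet" has last vowel 'e'. The one such stem in the data (wived → rawivedir) adds ra- … -ir around the stem, so the same rule applies.
The other patterns: stems whose last vowel is 'i' delete the last vowel and add -et; stems whose last vowel is 'a' change the last vowel to 'i'; stems whose last vowel is 'o' add the prefix ka-.
So nivet → ranivetir.

ranivetir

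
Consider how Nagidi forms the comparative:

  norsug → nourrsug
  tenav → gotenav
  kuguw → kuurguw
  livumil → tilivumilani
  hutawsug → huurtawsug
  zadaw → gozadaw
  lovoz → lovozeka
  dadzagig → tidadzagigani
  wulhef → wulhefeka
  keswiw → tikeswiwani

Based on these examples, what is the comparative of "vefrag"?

govefrag

"vefrag" has last vowel 'a'. The stems whose last vowel is 'a' (tenav → gotenav, zadaw → gozadaw) add the prefix go-.
So vefrag → govefrag.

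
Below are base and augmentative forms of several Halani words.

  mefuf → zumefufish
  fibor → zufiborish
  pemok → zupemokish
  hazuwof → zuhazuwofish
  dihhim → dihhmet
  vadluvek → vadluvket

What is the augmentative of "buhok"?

zubuhokish

pemok and vadluvek both end in -k yet inflect differently (zupemokish, vadluvket), so the final letter is not what conditions the rule; the last vowel is.
"buhok" has last vowel 'o'. The stems whose last vowel is 'o' (fibor → zufiborish, pemok → zupemokish, hazuwof → zuhazuwofish) add zu- … -ish around the stem.
The other pattern: stems whose last vowel is 'e' or 'i' delete the last vowel and add -et.
So buhok → zubuhokish.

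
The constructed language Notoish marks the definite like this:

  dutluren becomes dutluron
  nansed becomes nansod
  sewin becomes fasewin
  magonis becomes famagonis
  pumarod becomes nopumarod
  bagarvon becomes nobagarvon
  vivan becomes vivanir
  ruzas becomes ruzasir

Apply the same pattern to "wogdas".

wogdasir

dutluren and sewin both end in -n yet inflect differently (dutluron, fasewin), so the final letter is not what conditions the rule; the last vowel is.
"wogdas" has last vowel 'a'. The stems whose last vowel is 'a' (vivan → vivanir, ruzas → ruzasir) add -ir.
The other patterns: stems whose last vowel is 'e' change the last vowel to 'o'; stems whose last vowel is 'i' add the prefix fa-; stems whose last vowel is 'o' add the prefix no-.
So wogdas → wogdasir.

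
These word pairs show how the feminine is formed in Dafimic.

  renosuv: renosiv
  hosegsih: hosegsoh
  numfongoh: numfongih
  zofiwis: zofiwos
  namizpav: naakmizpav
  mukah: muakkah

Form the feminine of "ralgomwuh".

hosegsih and mukah both end in -h yet inflect differently (hosegsoh, muakkah), so the final letter is not what conditions the rule; the last vowel is.
"ralgomwuh" has last vowel 'u'. The one such stem in the data (renosuv → renosiv) changes the last vowel to 'i' (as does numfongoh), so the same rule applies.
So ralgomwuh → ralgomwih.

ralgomwih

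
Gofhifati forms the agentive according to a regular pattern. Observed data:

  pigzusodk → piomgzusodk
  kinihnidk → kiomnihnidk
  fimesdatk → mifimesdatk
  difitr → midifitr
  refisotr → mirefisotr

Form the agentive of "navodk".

naomvodk

"navodk" has second-to-last letter 'd'. The stems whose second-to-last letter is 'd' (pigzusodk → piomgzusodk, kinihnidk → kiomnihnidk) insert -om- after the first vowel.
The other pattern: stems whose second-to-last letter is 't' add the prefix mi-.
So navodk → naomvodk.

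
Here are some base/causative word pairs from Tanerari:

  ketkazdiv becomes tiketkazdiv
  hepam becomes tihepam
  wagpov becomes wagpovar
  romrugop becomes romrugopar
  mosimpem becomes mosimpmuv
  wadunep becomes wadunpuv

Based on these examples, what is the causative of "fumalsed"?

fumalsduv

ketkazdiv and wagpov both end in -v yet inflect differently (tiketkazdiv, wagpovar), so the final letter is not what conditions the rule; the last vowel is.
"fumalsed" has last vowel 'e'. The stems whose last vowel is 'e' (mosimpem → mosimpmuv, wadunep → wadunpuv) delete the last vowel and add -uv.
The other patterns: stems whose last vowel is 'a' or 'i' add the prefix ti-; stems whose last vowel is 'o' add -ar.
So fumalsed → fumalsduv.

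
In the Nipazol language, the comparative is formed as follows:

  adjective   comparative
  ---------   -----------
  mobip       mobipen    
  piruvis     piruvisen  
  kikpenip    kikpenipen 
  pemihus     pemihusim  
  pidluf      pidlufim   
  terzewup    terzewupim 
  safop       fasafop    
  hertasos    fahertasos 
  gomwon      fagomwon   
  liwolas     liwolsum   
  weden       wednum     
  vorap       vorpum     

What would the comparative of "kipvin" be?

piruvis and pemihus both end in -s yet inflect differently (piruvisen, pemihusim), so the final letter is not what conditions the rule; the last vowel is.
"kipvin" has last vowel 'i'. The stems whose last vowel is 'i' (mobip → mobipen, piruvis → piruvisen, kikpenip → kikpenipen) add -en.
The other patterns: stems whose last vowel is 'u' add -im; stems whose last vowel is 'o' add the prefix fa-; stems whose last vowel is 'a' or 'e' delete the last vowel and add -um.
So kipvin → kipvinen.

kipvinen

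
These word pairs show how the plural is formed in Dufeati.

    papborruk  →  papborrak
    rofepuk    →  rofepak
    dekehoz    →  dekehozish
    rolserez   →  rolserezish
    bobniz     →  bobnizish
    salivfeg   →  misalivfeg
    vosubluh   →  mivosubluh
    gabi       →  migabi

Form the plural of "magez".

"magez" ends in -z. The stems ending in -z (dekehoz → dekehozish, rolserez → rolserezish, bobniz → bobnizish) add -ish.
So magez → magezish.

magezish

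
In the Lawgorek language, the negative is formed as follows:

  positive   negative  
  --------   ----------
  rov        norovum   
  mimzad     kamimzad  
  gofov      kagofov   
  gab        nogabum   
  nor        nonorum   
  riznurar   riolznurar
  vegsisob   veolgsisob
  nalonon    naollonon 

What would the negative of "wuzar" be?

rov and gofov both end in -v yet inflect differently (norovum, kagofov), so the final letter is not what conditions the rule; the number of vowels is.
"wuzar" has 2 vowels. The stems with 2 vowels (gofov → kagofov, mimzad → kamimzad) add the prefix ka-.
The other patterns: stems with 1 vowel add no- … -um around the stem; stems with 3 vowels insert -ol- after the first vowel.
So wuzar → kawuzar.

kawuzar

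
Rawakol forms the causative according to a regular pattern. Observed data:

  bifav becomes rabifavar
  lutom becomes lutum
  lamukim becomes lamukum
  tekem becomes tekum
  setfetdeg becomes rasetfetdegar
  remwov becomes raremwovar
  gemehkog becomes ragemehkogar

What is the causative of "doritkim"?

doritkum

lutom and remwov both have last vowel 'o' yet inflect differently (lutum, raremwovar), so the last vowel is not what conditions the rule; the final letter is.
"doritkim" ends in -m. The stems ending in -m (lamukim → lamukum, lutom → lutum, tekem → tekum) change the last vowel to 'u'.
The other pattern: stems ending in -g or -v add ra- … -ar around the stem.
So doritkim → doritkum.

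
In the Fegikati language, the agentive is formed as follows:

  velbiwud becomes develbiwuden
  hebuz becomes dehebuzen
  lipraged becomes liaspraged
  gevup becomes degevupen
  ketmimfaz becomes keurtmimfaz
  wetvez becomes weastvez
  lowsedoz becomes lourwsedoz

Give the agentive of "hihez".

velbiwud and lipraged both end in -d yet inflect differently (develbiwuden, liaspraged), so the final letter is not what conditions the rule; the last vowel is.
"hihez" has last vowel 'e'. The stems whose last vowel is 'e' (lipraged → liaspraged, wetvez → weastvez) insert -as- after the first vowel.
The other patterns: stems whose last vowel is 'u' add de- … -en around the stem; stems whose last vowel is 'a' or 'o' insert -ur- after the first vowel.
So hihez → hiashez.

hiashez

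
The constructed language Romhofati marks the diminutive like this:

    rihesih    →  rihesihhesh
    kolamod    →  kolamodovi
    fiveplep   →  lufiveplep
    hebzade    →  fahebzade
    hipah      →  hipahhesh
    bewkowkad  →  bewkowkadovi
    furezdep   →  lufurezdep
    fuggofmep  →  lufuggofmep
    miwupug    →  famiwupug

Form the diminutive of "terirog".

faterirog

"terirog" ends in -g. The one such stem in the data (miwupug → famiwupug) adds the prefix fa-, so the same rule applies.
The other patterns: stems ending in -p add the prefix lu-; stems ending in -h double the final consonant and add -esh; stems ending in -d add -ovi.
So terirog → faterirog.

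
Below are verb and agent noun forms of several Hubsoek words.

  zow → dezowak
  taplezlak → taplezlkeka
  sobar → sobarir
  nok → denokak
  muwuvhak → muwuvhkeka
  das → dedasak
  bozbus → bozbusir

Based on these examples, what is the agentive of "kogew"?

kogewir

das and bozbus both end in -s yet inflect differently (dedasak, bozbusir), so the final letter is not what conditions the rule; the number of vowels is.
"kogew" has 2 vowels. The stems with 2 vowels (bozbus → bozbusir, sobar → sobarir) add -ir.
So kogew → kogewir.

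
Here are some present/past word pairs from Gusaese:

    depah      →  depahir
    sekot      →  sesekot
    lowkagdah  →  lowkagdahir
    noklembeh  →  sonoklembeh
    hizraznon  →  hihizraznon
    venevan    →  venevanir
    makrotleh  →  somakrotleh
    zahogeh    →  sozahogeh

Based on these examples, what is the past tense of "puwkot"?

depah and noklembeh both end in -h yet inflect differently (depahir, sonoklembeh), so the final letter is not what conditions the rule; the last vowel is.
"puwkot" has last vowel 'o'. The stems whose last vowel is 'o' (sekot → sesekot, hizraznon → hihizraznon) repeat the first consonant+vowel as a prefix.
The other patterns: stems whose last vowel is 'a' add -ir; stems whose last vowel is 'e' add the prefix so-.
So puwkot → pupuwkot.

pupuwkot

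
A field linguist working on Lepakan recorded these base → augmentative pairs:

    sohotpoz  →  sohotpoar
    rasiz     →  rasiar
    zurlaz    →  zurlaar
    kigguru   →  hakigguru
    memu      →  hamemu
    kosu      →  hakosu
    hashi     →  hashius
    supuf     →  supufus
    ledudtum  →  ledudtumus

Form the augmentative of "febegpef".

febegpefus

"febegpef" ends in -f. The one such stem in the data (supuf → supufus) adds -us, so the same rule applies.
So febegpef → febegpefus.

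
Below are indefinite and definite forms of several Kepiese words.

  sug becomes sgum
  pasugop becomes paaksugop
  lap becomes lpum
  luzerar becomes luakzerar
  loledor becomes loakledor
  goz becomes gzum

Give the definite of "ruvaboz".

pasugop and lap both end in -p yet inflect differently (paaksugop, lpum), so the final letter is not what conditions the rule; the number of vowels is.
"ruvaboz" has 3 vowels. The stems with 3 vowels (loledor → loakledor, pasugop → paaksugop, luzerar → luakzerar) insert -ak- after the first vowel.
The other pattern: stems with 1 vowel delete the last vowel and add -um.
So ruvaboz → ruakvaboz.

ruakvaboz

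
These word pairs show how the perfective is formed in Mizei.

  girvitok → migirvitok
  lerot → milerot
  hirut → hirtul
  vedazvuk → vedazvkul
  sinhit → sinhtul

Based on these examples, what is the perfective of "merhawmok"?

mimerhawmok

lerot and hirut both end in -t yet inflect differently (milerot, hirtul), so the final letter is not what conditions the rule; the last vowel is.
"merhawmok" has last vowel 'o'. The stems whose last vowel is 'o' (girvitok → migirvitok, lerot → milerot) add the prefix mi-.
The other pattern: stems whose last vowel is 'i' or 'u' delete the last vowel and add -ul.
So merhawmok → mimerhawmok.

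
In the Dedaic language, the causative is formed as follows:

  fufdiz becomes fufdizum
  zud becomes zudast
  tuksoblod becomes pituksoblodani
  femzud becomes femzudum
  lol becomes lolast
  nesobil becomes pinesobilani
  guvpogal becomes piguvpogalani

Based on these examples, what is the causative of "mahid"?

mahidum

"mahid" has 2 vowels. The stems with 2 vowels (femzud → femzudum, fufdiz → fufdizum) add -um.
So mahid → mahidum.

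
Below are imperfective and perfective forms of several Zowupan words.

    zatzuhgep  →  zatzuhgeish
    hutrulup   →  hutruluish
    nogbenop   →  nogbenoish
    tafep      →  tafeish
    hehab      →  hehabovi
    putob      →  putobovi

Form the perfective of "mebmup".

nogbenop and putob both have last vowel 'o' yet inflect differently (nogbenoish, putobovi), so the last vowel is not what conditions the rule; the final letter is.
"mebmup" ends in -p. The stems ending in -p (zatzuhgep → zatzuhgeish, hutrulup → hutruluish, nogbenop → nogbenoish) drop the final letter and add -ish.
So mebmup → mebmuish.

mebmuish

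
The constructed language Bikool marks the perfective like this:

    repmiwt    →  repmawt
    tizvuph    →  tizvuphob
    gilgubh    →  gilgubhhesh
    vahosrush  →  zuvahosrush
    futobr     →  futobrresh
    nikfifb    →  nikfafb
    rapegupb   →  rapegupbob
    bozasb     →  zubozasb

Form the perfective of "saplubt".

gilgubh and tizvuph both end in -h yet inflect differently (gilgubhhesh, tizvuphob), so the final letter is not what conditions the rule; the second-to-last letter is.
"saplubt" has second-to-last letter 'b'. The stems whose second-to-last letter is 'b' (futobr → futobrresh, gilgubh → gilgubhhesh) double the final consonant and add -esh.
The other patterns: stems whose second-to-last letter is 'p' add -ob; stems whose second-to-last letter is 's' add the prefix zu-; stems whose second-to-last letter is 'f' or 'w' change the last vowel to 'a'.
So saplubt → saplubttesh.

saplubttesh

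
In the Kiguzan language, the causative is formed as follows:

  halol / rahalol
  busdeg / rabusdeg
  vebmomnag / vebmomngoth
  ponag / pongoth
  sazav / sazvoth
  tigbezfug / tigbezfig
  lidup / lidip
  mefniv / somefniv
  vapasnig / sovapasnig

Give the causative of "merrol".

busdeg and vebmomnag both end in -g yet inflect differently (rabusdeg, vebmomngoth), so the final letter is not what conditions the rule; the last vowel is.
"merrol" has last vowel 'o'. The one such stem in the data (halol → rahalol) adds the prefix ra-, so the same rule applies.
The other patterns: stems whose last vowel is 'a' delete the last vowel and add -oth; stems whose last vowel is 'u' change the last vowel to 'i'; stems whose last vowel is 'i' add the prefix so-.
So merrol → ramerrol.

ramerrol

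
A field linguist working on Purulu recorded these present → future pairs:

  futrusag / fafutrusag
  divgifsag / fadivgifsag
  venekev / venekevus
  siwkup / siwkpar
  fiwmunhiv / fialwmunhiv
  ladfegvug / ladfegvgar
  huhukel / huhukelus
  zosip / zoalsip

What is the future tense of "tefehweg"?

venekev and fiwmunhiv both end in -v yet inflect differently (venekevus, fialwmunhiv), so the final letter is not what conditions the rule; the last vowel is.
"tefehweg" has last vowel 'e'. The stems whose last vowel is 'e' (huhukel → huhukelus, venekev → venekevus) add -us.
The other patterns: stems whose last vowel is 'u' delete the last vowel and add -ar; stems whose last vowel is 'i' insert -al- after the first vowel; stems whose last vowel is 'a' add the prefix fa-.
So tefehweg → tefehwegus.

tefehwegus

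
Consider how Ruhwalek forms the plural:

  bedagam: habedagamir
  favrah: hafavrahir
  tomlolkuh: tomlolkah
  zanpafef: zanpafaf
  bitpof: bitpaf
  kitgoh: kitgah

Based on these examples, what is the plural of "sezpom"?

favrah and tomlolkuh both end in -h yet inflect differently (hafavrahir, tomlolkah), so the final letter is not what conditions the rule; the last vowel is.
"sezpom" has last vowel 'o'. The stems whose last vowel is 'o' (bitpof → bitpaf, kitgoh → kitgah) change the last vowel to 'a'.
The other pattern: stems whose last vowel is 'a' add ha- … -ir around the stem.
So sezpom → sezpam.

sezpam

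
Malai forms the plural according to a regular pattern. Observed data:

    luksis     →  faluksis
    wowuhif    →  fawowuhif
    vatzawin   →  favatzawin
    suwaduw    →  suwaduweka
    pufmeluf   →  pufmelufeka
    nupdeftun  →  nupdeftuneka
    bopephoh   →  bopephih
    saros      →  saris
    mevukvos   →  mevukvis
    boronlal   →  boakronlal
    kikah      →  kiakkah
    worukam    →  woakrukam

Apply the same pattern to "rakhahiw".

"rakhahiw" has last vowel 'i'. The stems whose last vowel is 'i' (luksis → faluksis, wowuhif → fawowuhif, vatzawin → favatzawin) add the prefix fa-.
So rakhahiw → farakhahiw.

farakhahiw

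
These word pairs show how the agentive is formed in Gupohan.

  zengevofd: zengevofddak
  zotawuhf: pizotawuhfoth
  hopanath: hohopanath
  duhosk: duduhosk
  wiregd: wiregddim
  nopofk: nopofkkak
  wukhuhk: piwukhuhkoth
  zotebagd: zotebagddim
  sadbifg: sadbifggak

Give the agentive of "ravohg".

wukhuhk and nopofk both end in -k yet inflect differently (piwukhuhkoth, nopofkkak), so the final letter is not what conditions the rule; the second-to-last letter is.
"ravohg" has second-to-last letter 'h'. The stems whose second-to-last letter is 'h' (zotawuhf → pizotawuhfoth, wukhuhk → piwukhuhkoth) add pi- … -oth around the stem.
So ravohg → piravohgoth.

piravohgoth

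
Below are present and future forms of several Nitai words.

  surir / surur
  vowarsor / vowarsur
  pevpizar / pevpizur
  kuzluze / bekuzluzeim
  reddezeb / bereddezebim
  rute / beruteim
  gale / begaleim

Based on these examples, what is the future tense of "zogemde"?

bezogemdeim

vowarsor and kuzluze both have 3 vowels yet inflect differently (vowarsur, bekuzluzeim), so the number of vowels is not what conditions the rule; the final letter is.
"zogemde" ends in -e. The stems ending in -e (kuzluze → bekuzluzeim, rute → beruteim, gale → begaleim) add be- … -im around the stem.
So zogemde → bezogemdeim.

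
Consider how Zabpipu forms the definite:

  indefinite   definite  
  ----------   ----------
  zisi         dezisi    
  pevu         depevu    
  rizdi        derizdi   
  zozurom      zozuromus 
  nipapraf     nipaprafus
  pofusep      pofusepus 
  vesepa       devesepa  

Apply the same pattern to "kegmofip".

nipapraf and vesepa both have last vowel 'a' yet inflect differently (nipaprafus, devesepa), so the last vowel is not what conditions the rule; whether the stem ends in a vowel or a consonant is.
"kegmofip" ends in a consonant. The stems ending in a consonant (pofusep → pofusepus, nipapraf → nipaprafus, zozurom → zozuromus) add -us.
So kegmofip → kegmofipus.

kegmofipus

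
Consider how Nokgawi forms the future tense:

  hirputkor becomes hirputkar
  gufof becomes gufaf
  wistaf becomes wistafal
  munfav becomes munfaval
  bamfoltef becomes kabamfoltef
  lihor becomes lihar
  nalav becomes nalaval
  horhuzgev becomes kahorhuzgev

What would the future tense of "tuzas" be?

tuzasal

bamfoltef and wistaf both end in -f yet inflect differently (kabamfoltef, wistafal), so the final letter is not what conditions the rule; the last vowel is.
"tuzas" has last vowel 'a'. The stems whose last vowel is 'a' (wistaf → wistafal, munfav → munfaval, nalav → nalaval) add -al.
The other patterns: stems whose last vowel is 'e' add the prefix ka-; stems whose last vowel is 'o' change the last vowel to 'a'.
So tuzas → tuzasal.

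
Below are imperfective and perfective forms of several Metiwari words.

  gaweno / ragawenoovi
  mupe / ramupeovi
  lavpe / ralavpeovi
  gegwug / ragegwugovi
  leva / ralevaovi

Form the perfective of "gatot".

ragatotovi

Every pair shown (gaweno → ragawenoovi, mupe → ramupeovi, lavpe → ralavpeovi, …) follows the same rule: add ra- … -ovi around the stem.
So gatot → ragatotovi.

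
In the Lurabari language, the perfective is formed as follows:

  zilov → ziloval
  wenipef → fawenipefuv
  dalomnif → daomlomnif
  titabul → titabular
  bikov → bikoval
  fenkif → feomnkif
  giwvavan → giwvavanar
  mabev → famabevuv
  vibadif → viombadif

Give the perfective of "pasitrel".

"pasitrel" has last vowel 'e'. The stems whose last vowel is 'e' (wenipef → fawenipefuv, mabev → famabevuv) add fa- … -uv around the stem.
The other patterns: stems whose last vowel is 'a' or 'u' add -ar; stems whose last vowel is 'i' insert -om- after the first vowel; stems whose last vowel is 'o' add -al.
So pasitrel → fapasitreluv.

fapasitreluv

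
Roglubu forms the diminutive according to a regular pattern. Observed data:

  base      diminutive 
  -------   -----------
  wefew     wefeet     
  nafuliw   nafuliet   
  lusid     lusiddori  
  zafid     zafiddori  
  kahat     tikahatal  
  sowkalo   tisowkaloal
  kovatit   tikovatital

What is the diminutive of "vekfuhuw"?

vekfuhuet

nafuliw and lusid both have last vowel 'i' yet inflect differently (nafuliet, lusiddori), so the last vowel is not what conditions the rule; the final letter is.
"vekfuhuw" ends in -w. The stems ending in -w (wefew → wefeet, nafuliw → nafuliet) drop the final letter and add -et.
The other patterns: stems ending in -d double the final consonant and add -ori; stems ending in -o or -t add ti- … -al around the stem.
So vekfuhuw → vekfuhuet.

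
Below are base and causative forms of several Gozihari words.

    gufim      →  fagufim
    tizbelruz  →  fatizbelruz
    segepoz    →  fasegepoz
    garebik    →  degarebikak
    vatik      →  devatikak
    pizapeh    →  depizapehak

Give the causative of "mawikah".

demawikahak

gufim and garebik both have last vowel 'i' yet inflect differently (fagufim, degarebikak), so the last vowel is not what conditions the rule; the final letter is.
"mawikah" ends in -h. The one such stem in the data (pizapeh → depizapehak) adds de- … -ak around the stem, so the same rule applies.
The other pattern: stems ending in -m or -z add the prefix fa-.
So mawikah → demawikahak.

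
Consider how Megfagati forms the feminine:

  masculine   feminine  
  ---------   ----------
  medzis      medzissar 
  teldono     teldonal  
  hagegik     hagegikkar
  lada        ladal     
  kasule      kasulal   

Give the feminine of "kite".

kital

medzis and lada both have 2 vowels yet inflect differently (medzissar, ladal), so the number of vowels is not what conditions the rule; whether the stem ends in a vowel or a consonant is.
"kite" ends in a vowel. The stems ending in a vowel (lada → ladal, teldono → teldonal, kasule → kasulal) drop the final letter and add -al.
The other pattern: stems ending in a consonant double the final consonant and add -ar.
So kite → kital.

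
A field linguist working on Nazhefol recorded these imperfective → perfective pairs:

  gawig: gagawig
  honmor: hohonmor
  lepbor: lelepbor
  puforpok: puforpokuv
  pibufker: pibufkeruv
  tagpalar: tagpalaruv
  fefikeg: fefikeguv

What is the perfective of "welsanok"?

"welsanok" has 3 vowels. The stems with 3 vowels (puforpok → puforpokuv, pibufker → pibufkeruv, tagpalar → tagpalaruv) add -uv.
So welsanok → welsanokuv.

welsanokuv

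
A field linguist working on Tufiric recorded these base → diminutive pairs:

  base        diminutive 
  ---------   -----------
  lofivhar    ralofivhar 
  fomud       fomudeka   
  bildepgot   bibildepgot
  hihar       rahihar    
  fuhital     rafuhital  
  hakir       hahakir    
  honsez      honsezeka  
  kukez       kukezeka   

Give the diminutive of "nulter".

"nulter" has last vowel 'e'. The stems whose last vowel is 'e' (kukez → kukezeka, honsez → honsezeka) add -eka.
The other patterns: stems whose last vowel is 'i' or 'o' repeat the first consonant+vowel as a prefix; stems whose last vowel is 'a' add the prefix ra-.
So nulter → nultereka.

nultereka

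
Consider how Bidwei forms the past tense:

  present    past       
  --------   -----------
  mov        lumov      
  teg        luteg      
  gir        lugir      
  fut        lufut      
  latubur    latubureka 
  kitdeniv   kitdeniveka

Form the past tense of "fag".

lufag

"fag" has 1 vowel. The stems with 1 vowel (mov → lumov, teg → luteg, gir → lugir) add the prefix lu-.
So fag → lufag.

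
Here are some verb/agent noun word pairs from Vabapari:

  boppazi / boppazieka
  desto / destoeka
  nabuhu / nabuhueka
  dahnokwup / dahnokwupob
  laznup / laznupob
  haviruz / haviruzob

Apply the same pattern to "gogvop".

gogvopob

nabuhu and dahnokwup both have last vowel 'u' yet inflect differently (nabuhueka, dahnokwupob), so the last vowel is not what conditions the rule; whether the stem ends in a vowel or a consonant is.
"gogvop" ends in a consonant. The stems ending in a consonant (dahnokwup → dahnokwupob, laznup → laznupob, haviruz → haviruzob) add -ob.
So gogvop → gogvopob.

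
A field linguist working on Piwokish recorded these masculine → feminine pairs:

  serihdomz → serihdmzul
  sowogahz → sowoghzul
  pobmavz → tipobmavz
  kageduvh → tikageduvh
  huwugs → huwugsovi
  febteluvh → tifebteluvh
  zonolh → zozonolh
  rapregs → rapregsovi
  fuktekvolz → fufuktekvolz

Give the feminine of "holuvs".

febteluvh and zonolh both end in -h yet inflect differently (tifebteluvh, zozonolh), so the final letter is not what conditions the rule; the second-to-last letter is.
"holuvs" has second-to-last letter 'v'. The stems whose second-to-last letter is 'v' (febteluvh → tifebteluvh, kageduvh → tikageduvh, pobmavz → tipobmavz) add the prefix ti-.
So holuvs → tiholuvs.

tiholuvs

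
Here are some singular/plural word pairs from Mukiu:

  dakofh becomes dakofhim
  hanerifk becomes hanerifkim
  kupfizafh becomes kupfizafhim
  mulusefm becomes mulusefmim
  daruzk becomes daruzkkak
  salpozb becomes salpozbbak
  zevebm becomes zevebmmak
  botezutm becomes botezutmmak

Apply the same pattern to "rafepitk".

hanerifk and daruzk both end in -k yet inflect differently (hanerifkim, daruzkkak), so the final letter is not what conditions the rule; the second-to-last letter is.
"rafepitk" has second-to-last letter 't'. The one such stem in the data (botezutm → botezutmmak) doubles the final consonant and adds -ak (as do daruzk, salpozb), so the same rule applies.
The other pattern: stems whose second-to-last letter is 'f' add -im.
So rafepitk → rafepitkkak.

rafepitkkak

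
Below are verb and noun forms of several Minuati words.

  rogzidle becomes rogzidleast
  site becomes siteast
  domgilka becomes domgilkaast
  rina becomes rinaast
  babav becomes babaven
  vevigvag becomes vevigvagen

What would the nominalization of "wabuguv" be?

wabuguven

domgilka and babav both have last vowel 'a' yet inflect differently (domgilkaast, babaven), so the last vowel is not what conditions the rule; whether the stem ends in a vowel or a consonant is.
"wabuguv" ends in a consonant. The stems ending in a consonant (babav → babaven, vevigvag → vevigvagen) add -en.
The other pattern: stems ending in a vowel add -ast.
So wabuguv → wabuguven.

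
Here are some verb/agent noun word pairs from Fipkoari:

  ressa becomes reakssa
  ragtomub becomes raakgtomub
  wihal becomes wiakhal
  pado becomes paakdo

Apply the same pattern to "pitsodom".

piaktsodom

Every pair shown (ressa → reakssa, ragtomub → raakgtomub, wihal → wiakhal, …) follows the same rule: insert -ak- after the first vowel.
So pitsodom → piaktsodom.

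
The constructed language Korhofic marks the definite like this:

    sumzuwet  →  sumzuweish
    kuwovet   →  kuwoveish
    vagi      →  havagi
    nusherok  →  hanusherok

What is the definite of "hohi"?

sumzuwet and nusherok both have 3 vowels yet inflect differently (sumzuweish, hanusherok), so the number of vowels is not what conditions the rule; the final letter is.
"hohi" ends in -i. The one such stem in the data (vagi → havagi) adds the prefix ha-, so the same rule applies.
The other pattern: stems ending in -t drop the final letter and add -ish.
So hohi → hahohi.

hahohi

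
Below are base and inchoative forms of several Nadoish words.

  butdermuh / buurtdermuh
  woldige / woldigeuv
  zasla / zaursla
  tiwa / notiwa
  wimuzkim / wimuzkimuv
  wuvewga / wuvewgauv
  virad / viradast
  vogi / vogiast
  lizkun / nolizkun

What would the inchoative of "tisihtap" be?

notisihtap

wuvewga and tiwa both end in -a yet inflect differently (wuvewgauv, notiwa), so the final letter is not what conditions the rule; the first letter is.
"tisihtap" begins with t-. The one such stem in the data (tiwa → notiwa) adds the prefix no-, so the same rule applies.
So tisihtap → notisihtap.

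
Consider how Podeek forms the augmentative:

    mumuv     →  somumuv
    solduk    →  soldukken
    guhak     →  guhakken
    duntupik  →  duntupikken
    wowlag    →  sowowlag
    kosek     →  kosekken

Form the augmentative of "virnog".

sovirnog

guhak and wowlag both have last vowel 'a' yet inflect differently (guhakken, sowowlag), so the last vowel is not what conditions the rule; the final letter is.
"virnog" ends in -g. The one such stem in the data (wowlag → sowowlag) adds the prefix so-, so the same rule applies.
The other pattern: stems ending in -k double the final consonant and add -en.
So virnog → sovirnog.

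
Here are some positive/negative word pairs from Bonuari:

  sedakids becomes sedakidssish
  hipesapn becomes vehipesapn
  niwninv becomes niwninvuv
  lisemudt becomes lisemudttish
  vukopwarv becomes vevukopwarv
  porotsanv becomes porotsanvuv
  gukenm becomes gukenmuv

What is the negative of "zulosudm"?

niwninv and vukopwarv both end in -v yet inflect differently (niwninvuv, vevukopwarv), so the final letter is not what conditions the rule; the second-to-last letter is.
"zulosudm" has second-to-last letter 'd'. The stems whose second-to-last letter is 'd' (sedakids → sedakidssish, lisemudt → lisemudttish) double the final consonant and add -ish.
So zulosudm → zulosudmmish.

zulosudmmish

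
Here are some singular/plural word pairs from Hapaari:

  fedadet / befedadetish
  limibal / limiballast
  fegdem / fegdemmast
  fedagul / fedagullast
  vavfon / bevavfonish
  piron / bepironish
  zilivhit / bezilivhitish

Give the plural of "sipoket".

fedadet and fegdem both have last vowel 'e' yet inflect differently (befedadetish, fegdemmast), so the last vowel is not what conditions the rule; the final letter is.
"sipoket" ends in -t. The stems ending in -t (zilivhit → bezilivhitish, fedadet → befedadetish) add be- … -ish around the stem.
The other pattern: stems ending in -l or -m double the final consonant and add -ast.
So sipoket → besipoketish.

besipoketish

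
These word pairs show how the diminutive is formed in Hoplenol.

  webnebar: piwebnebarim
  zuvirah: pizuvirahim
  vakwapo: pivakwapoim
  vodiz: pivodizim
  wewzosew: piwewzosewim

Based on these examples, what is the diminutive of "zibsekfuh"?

pizibsekfuhim

Every pair shown (webnebar → piwebnebarim, zuvirah → pizuvirahim, vakwapo → pivakwapoim, …) follows the same rule: add pi- … -im around the stem.
So zibsekfuh → pizibsekfuhim.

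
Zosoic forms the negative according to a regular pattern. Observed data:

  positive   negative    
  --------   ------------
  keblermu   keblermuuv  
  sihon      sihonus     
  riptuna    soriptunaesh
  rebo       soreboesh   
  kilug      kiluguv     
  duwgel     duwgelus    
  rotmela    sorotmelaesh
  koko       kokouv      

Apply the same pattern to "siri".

sirius

"siri" begins with s-. The one such stem in the data (sihon → sihonus) adds -us, so the same rule applies.
So siri → sirius.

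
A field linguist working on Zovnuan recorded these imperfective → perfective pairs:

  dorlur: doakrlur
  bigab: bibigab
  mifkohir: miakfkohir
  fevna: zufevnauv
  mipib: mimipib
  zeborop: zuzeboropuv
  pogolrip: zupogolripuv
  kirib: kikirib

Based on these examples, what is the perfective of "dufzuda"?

zudufzudauv

mifkohir and kirib both have last vowel 'i' yet inflect differently (miakfkohir, kikirib), so the last vowel is not what conditions the rule; the final letter is.
"dufzuda" ends in -a. The one such stem in the data (fevna → zufevnauv) adds zu- … -uv around the stem, so the same rule applies.
The other patterns: stems ending in -r insert -ak- after the first vowel; stems ending in -b repeat the first consonant+vowel as a prefix.
So dufzuda → zudufzudauv.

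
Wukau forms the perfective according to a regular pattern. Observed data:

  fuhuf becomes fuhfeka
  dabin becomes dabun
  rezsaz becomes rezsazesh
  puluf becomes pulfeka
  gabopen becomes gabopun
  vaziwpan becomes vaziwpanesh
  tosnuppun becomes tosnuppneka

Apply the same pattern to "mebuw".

"mebuw" has last vowel 'u'. The stems whose last vowel is 'u' (tosnuppun → tosnuppneka, puluf → pulfeka, fuhuf → fuhfeka) delete the last vowel and add -eka.
So mebuw → mebweka.

mebweka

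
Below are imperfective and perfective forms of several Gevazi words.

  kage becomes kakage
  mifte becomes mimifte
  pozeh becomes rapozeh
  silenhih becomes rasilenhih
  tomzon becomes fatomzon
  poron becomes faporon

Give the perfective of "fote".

fofote

"fote" ends in -e. The stems ending in -e (kage → kakage, mifte → mimifte) repeat the first consonant+vowel as a prefix.
The other patterns: stems ending in -h add the prefix ra-; stems ending in -n add the prefix fa-.
So fote → fofote.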